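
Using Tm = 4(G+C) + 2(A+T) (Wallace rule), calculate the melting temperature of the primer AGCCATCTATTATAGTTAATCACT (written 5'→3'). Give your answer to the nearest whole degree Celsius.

62°C

Base counts: A=8, T=9, G=2, C=5 (length 24).
Tm = 2·(8+9) + 4·(2+5) = 2·17 + 4·7 = 34 + 28 = 62°C.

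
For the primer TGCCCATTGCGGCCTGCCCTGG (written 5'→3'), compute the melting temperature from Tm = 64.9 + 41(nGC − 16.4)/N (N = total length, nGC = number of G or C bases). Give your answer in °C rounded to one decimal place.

Base counts: A=1, T=5, G=7, C=9; G+C = 16, N = 22.
Tm = 64.9 + 41·(16 − 16.4)/22 = 64.9 + -16.40/22 = 64.2°C.

64.2°C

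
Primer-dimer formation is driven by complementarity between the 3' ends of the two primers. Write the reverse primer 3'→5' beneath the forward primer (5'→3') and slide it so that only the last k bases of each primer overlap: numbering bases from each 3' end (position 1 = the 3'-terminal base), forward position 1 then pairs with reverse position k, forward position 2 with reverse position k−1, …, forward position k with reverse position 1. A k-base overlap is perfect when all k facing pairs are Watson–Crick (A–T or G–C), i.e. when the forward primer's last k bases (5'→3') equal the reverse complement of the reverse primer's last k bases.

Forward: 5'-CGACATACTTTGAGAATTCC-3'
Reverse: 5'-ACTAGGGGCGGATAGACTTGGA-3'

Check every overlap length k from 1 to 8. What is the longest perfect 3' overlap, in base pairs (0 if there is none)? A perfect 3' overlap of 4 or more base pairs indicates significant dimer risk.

Longest perfect overlap: 3 complementary base pairs; below the dimer-risk threshold (threshold 4).

Last 8 bases (5'→3') — forward …AGAATTCC, reverse …GACTTGGA.
Reverse complement of the reverse primer's last 8 bases: TCCAAGTC; its first k bases are the reverse complement of the reverse primer's last k bases, so a perfect k-base overlap needs the forward primer's last k bases to equal them.
Comparing (forward last k vs required): k=1: C vs T ✗; k=2: CC vs TC ✗; k=3: TCC vs TCC ✓; k=4: TTCC vs TCCA ✗; k=5: ATTCC vs TCCAA ✗; k=6: AATTCC vs TCCAAG ✗; k=7: GAATTCC vs TCCAAGT ✗; k=8: AGAATTCC vs TCCAAGTC ✗.
Only k = 3 is perfect, so the longest perfect 3' overlap is 3.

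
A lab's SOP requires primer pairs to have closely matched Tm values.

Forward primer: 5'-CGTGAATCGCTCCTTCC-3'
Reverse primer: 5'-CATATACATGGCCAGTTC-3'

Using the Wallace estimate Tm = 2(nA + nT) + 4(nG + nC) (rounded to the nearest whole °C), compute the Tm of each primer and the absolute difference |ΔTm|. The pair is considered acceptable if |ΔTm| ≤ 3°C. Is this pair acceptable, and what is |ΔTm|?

Forward: A=2 T=5 G=3 C=7 → Tm = 2·7 + 4·10 = 54°C.
Reverse: A=5 T=5 G=3 C=5 → Tm = 2·10 + 4·8 = 52°C.
|ΔTm| = |54 − 52| = 2°C, ≤ 3°C.

|ΔTm| = 2°C; the pair is acceptable.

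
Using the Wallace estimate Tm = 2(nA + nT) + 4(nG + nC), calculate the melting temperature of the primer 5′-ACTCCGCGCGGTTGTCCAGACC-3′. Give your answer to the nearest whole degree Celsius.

Base counts: A=3, T=4, G=6, C=9 (length 22).
Tm = 2·(3+4) + 4·(6+9) = 2·7 + 4·15 = 14 + 60 = 74°C.

74°C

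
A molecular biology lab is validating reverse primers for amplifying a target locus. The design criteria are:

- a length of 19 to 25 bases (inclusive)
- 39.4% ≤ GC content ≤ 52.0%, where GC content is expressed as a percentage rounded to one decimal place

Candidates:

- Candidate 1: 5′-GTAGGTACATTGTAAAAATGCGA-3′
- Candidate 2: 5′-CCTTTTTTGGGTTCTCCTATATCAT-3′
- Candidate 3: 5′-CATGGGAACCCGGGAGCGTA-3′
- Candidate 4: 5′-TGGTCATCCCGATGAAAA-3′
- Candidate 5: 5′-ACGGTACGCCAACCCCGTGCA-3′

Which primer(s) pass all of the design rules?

Candidate 1 (23 nt, A=9 T=6 G=6 C=2): length 23 ✓; GC 8/23 = 34.8%, outside 39.4–52.0% ✗ — fails.
Candidate 2 (25 nt, A=3 T=13 G=3 C=6): length 25 ✓; GC 9/25 = 36.0%, outside 39.4–52.0% ✗ — fails.
Candidate 3 (20 nt, A=5 T=2 G=8 C=5): length 20 ✓; GC 13/20 = 65.0%, outside 39.4–52.0% ✗ — fails.
Candidate 4 (18 nt, A=6 T=4 G=4 C=4): length 18, outside 19–25 ✗; GC 8/18 = 44.4% ✓ — fails.
Candidate 5 (21 nt, A=5 T=2 G=5 C=9): length 21 ✓; GC 14/21 = 66.7%, outside 39.4–52.0% ✗ — fails.

None of the candidates satisfy all criteria.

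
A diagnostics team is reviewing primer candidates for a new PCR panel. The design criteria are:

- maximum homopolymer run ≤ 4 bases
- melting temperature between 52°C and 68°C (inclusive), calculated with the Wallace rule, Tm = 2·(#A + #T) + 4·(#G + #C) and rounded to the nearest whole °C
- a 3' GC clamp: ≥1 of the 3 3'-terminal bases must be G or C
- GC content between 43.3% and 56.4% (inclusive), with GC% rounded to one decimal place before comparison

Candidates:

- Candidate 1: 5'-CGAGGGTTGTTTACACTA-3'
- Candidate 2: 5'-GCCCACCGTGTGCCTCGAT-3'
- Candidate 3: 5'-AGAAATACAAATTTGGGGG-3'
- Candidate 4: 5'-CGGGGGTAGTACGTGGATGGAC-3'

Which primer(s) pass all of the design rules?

Candidate 1 only.

Candidate 1 (18 nt, A=4 T=6 G=5 C=3): longest run = 3 ✓; Tm = 2·10 + 4·8 = 52°C ✓; 3' end CTA has 1 G/C ✓; GC 8/18 = 44.4% ✓ — passes.
Candidate 2 (19 nt, A=2 T=4 G=5 C=8): longest run = 3 ✓; Tm = 2·6 + 4·13 = 64°C ✓; 3' end GAT has 1 G/C ✓; GC 13/19 = 68.4%, outside 43.3–56.4% ✗ — fails.
Candidate 3 (19 nt, A=8 T=4 G=6 C=1): longest run = 5, exceeds 4 ✗; Tm = 2·12 + 4·7 = 52°C ✓; 3' end GGG has 3 G/C ✓; GC 7/19 = 36.8%, outside 43.3–56.4% ✗ — fails.
Candidate 4 (22 nt, A=4 T=4 G=11 C=3): longest run = 5, exceeds 4 ✗; Tm = 2·8 + 4·14 = 72°C, outside 52–68°C ✗; 3' end GAC has 2 G/C ✓; GC 14/22 = 63.6%, outside 43.3–56.4% ✗ — fails.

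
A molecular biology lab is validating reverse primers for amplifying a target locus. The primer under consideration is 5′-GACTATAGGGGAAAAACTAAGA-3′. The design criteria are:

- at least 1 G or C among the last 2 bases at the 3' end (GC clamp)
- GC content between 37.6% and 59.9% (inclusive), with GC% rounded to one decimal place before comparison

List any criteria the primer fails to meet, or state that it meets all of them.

Base counts: A=11, T=3, G=6, C=2 (length 22).
GC clamp: 3' end GA has 1 G/C ✓
GC content: GC 8/22 = 36.4%, outside 37.6–59.9% ✗

Fails: GC content.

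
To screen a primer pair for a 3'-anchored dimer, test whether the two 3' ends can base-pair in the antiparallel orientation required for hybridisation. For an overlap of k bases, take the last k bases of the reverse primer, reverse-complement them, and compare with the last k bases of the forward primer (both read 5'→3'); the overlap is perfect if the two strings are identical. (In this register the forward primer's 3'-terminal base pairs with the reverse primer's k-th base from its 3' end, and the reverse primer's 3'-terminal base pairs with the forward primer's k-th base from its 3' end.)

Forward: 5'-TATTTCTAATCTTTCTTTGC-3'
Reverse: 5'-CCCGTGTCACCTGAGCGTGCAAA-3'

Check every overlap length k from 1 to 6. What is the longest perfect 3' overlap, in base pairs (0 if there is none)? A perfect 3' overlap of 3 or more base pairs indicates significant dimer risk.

Last 6 bases (5'→3') — forward …CTTTGC, reverse …TGCAAA.
Reverse complement of the reverse primer's last 6 bases: TTTGCA; its first k bases are the reverse complement of the reverse primer's last k bases, so a perfect k-base overlap needs the forward primer's last k bases to equal them.
Comparing (forward last k vs required): k=1: C vs T ✗; k=2: GC vs TT ✗; k=3: TGC vs TTT ✗; k=4: TTGC vs TTTG ✗; k=5: TTTGC vs TTTGC ✓; k=6: CTTTGC vs TTTGCA ✗.
Only k = 5 is perfect, so the longest perfect 3' overlap is 5.

Longest perfect overlap: 5 complementary base pairs; significant dimer risk (threshold 3).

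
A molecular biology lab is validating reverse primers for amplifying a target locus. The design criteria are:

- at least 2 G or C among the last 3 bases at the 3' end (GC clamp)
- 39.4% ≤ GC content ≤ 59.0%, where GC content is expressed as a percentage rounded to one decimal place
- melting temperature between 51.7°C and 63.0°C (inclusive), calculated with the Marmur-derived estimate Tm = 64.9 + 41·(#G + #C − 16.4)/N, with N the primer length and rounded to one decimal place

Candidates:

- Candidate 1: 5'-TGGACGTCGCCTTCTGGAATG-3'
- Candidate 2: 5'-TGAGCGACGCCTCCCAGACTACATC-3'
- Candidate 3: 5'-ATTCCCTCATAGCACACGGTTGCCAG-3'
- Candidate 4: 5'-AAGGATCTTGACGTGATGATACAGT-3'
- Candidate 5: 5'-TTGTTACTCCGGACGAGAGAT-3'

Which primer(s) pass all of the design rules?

Candidate 1 (21 nt, A=3 T=6 G=7 C=5): 3' end ATG has 1 G/C, need ≥2 ✗; GC 12/21 = 57.1% ✓; Tm = 64.9 + 41·(12 − 16.4)/21 = 56.3°C ✓ — fails.
Candidate 2 (25 nt, A=6 T=4 G=5 C=10): 3' end ATC has 1 G/C, need ≥2 ✗; GC 15/25 = 60.0%, outside 39.4–59.0% ✗; Tm = 64.9 + 41·(15 − 16.4)/25 = 62.6°C ✓ — fails.
Candidate 3 (26 nt, A=6 T=6 G=5 C=9): 3' end CAG has 2 G/C ✓; GC 14/26 = 53.8% ✓; Tm = 64.9 + 41·(14 − 16.4)/26 = 61.1°C ✓ — passes.
Candidate 4 (25 nt, A=8 T=7 G=7 C=3): 3' end AGT has 1 G/C, need ≥2 ✗; GC 10/25 = 40.0% ✓; Tm = 64.9 + 41·(10 − 16.4)/25 = 54.4°C ✓ — fails.
Candidate 5 (21 nt, A=5 T=6 G=6 C=4): 3' end GAT has 1 G/C, need ≥2 ✗; GC 10/21 = 47.6% ✓; Tm = 64.9 + 41·(10 − 16.4)/21 = 52.4°C ✓ — fails.

Candidate 3 only.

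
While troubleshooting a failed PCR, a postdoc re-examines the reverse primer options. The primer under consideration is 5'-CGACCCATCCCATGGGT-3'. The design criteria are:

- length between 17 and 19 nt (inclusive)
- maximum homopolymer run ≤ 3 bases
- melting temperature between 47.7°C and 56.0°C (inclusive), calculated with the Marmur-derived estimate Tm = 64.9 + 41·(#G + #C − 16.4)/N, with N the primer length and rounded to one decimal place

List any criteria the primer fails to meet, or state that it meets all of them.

Meets all criteria.

Base counts: A=3, T=3, G=4, C=7 (length 17).
length: length 17 ✓
homopolymer run: longest run = 3 ✓
Tm: Tm = 64.9 + 41·(11 − 16.4)/17 = 51.9°C ✓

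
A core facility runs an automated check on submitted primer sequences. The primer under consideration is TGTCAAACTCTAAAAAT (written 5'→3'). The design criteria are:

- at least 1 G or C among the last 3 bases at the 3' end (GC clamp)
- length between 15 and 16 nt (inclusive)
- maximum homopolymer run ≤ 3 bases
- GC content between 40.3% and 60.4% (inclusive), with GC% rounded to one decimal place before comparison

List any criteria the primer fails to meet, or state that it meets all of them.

Fails: GC clamp, length, homopolymer run, GC content.

Base counts: A=8, T=5, G=1, C=3 (length 17).
GC clamp: 3' end AAT has 0 G/C, need ≥1 ✗
length: length 17, outside 15–16 ✗
homopolymer run: longest run = 5, exceeds 3 ✗
GC content: GC 4/17 = 23.5%, outside 40.3–60.4% ✗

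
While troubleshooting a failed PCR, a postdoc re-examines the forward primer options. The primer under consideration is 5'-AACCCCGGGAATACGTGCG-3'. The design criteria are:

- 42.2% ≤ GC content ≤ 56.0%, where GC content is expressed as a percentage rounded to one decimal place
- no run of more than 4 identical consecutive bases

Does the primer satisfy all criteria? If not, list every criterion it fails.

Base counts: A=5, T=2, G=6, C=6 (length 19).
GC content: GC 12/19 = 63.2%, outside 42.2–56.0% ✗
homopolymer run: longest run = 4 ✓

Fails: GC content.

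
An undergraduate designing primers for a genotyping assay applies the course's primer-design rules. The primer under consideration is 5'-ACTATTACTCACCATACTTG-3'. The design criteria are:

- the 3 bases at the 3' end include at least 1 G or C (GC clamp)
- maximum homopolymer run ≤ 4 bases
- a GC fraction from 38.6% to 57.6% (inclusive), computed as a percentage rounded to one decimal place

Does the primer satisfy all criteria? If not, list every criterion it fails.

Fails: GC content.

Base counts: A=6, T=7, G=1, C=6 (length 20).
GC clamp: 3' end TTG has 1 G/C ✓
homopolymer run: longest run = 2 ✓
GC content: GC 7/20 = 35.0%, outside 38.6–57.6% ✗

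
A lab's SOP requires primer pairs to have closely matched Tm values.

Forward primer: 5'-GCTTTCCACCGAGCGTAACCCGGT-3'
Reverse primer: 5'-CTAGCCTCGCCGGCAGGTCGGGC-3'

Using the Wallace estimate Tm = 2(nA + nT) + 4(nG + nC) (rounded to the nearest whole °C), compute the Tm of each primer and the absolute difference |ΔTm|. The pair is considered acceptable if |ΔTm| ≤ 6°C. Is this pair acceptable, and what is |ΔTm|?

|ΔTm| = 4°C; the pair is acceptable.

Forward: A=4 T=5 G=6 C=9 → Tm = 2·9 + 4·15 = 78°C.
Reverse: A=2 T=3 G=9 C=9 → Tm = 2·5 + 4·18 = 82°C.
|ΔTm| = |78 − 82| = 4°C, ≤ 6°C.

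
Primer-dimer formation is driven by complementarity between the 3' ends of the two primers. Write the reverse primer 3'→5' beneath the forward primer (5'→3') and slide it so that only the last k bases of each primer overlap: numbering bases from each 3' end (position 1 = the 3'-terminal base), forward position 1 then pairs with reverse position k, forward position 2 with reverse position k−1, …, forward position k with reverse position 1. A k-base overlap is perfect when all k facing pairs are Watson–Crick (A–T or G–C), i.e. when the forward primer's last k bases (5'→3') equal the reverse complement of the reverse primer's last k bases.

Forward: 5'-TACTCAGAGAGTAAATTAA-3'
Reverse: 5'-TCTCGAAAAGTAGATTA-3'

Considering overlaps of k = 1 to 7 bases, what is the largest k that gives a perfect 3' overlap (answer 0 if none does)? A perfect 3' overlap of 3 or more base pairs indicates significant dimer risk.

Last 7 bases (5'→3') — forward …AAATTAA, reverse …TAGATTA.
Reverse complement of the reverse primer's last 7 bases: TAATCTA; its first k bases are the reverse complement of the reverse primer's last k bases, so a perfect k-base overlap needs the forward primer's last k bases to equal them.
Comparing (forward last k vs required): k=1: A vs T ✗; k=2: AA vs TA ✗; k=3: TAA vs TAA ✓; k=4: TTAA vs TAAT ✗; k=5: ATTAA vs TAATC ✗; k=6: AATTAA vs TAATCT ✗; k=7: AAATTAA vs TAATCTA ✗.
Only k = 3 is perfect, so the longest perfect 3' overlap is 3.

Longest perfect overlap: 3 complementary base pairs; significant dimer risk (threshold 3).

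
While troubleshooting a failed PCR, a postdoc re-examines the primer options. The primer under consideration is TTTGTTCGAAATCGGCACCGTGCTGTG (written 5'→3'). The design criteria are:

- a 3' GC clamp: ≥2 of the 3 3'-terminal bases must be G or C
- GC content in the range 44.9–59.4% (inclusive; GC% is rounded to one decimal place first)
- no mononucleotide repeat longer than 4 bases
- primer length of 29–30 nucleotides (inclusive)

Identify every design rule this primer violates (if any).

Base counts: A=4, T=9, G=8, C=6 (length 27).
GC clamp: 3' end GTG has 2 G/C ✓
GC content: GC 14/27 = 51.9% ✓
homopolymer run: longest run = 3 ✓
length: length 27, outside 29–30 ✗

Fails: length.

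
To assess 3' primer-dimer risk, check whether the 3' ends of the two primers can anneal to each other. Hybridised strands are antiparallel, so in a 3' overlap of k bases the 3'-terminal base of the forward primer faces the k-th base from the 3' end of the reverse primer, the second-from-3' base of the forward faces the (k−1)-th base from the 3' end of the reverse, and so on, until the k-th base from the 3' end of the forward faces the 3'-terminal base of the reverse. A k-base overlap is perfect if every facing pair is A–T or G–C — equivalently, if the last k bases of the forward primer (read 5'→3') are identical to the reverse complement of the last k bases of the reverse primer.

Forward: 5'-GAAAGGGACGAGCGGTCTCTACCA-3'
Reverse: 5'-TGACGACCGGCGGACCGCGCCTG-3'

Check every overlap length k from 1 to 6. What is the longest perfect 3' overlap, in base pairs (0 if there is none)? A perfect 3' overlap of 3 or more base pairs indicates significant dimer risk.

Longest perfect overlap: 2 complementary base pairs; below the dimer-risk threshold (threshold 3).

Last 6 bases (5'→3') — forward …CTACCA, reverse …CGCCTG.
Reverse complement of the reverse primer's last 6 bases: CAGGCG; its first k bases are the reverse complement of the reverse primer's last k bases, so a perfect k-base overlap needs the forward primer's last k bases to equal them.
Comparing (forward last k vs required): k=1: A vs C ✗; k=2: CA vs CA ✓; k=3: CCA vs CAG ✗; k=4: ACCA vs CAGG ✗; k=5: TACCA vs CAGGC ✗; k=6: CTACCA vs CAGGCG ✗.
Only k = 2 is perfect, so the longest perfect 3' overlap is 2.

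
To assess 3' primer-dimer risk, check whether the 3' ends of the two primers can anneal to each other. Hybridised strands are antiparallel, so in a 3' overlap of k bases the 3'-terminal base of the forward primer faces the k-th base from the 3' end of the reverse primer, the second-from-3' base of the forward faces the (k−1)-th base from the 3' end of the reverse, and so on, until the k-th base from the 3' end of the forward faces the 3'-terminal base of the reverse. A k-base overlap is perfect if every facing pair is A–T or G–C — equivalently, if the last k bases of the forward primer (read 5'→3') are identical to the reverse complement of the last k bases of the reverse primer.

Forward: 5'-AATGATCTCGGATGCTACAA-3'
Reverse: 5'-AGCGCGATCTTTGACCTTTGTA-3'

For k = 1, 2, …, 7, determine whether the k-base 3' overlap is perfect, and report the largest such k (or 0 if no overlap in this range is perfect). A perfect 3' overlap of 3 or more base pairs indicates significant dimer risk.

Longest perfect overlap: 5 complementary base pairs; significant dimer risk (threshold 3).

Last 7 bases (5'→3') — forward …GCTACAA, reverse …CTTTGTA.
Reverse complement of the reverse primer's last 7 bases: TACAAAG; its first k bases are the reverse complement of the reverse primer's last k bases, so a perfect k-base overlap needs the forward primer's last k bases to equal them.
Comparing (forward last k vs required): k=1: A vs T ✗; k=2: AA vs TA ✗; k=3: CAA vs TAC ✗; k=4: ACAA vs TACA ✗; k=5: TACAA vs TACAA ✓; k=6: CTACAA vs TACAAA ✗; k=7: GCTACAA vs TACAAAG ✗.
Only k = 5 is perfect, so the longest perfect 3' overlap is 5.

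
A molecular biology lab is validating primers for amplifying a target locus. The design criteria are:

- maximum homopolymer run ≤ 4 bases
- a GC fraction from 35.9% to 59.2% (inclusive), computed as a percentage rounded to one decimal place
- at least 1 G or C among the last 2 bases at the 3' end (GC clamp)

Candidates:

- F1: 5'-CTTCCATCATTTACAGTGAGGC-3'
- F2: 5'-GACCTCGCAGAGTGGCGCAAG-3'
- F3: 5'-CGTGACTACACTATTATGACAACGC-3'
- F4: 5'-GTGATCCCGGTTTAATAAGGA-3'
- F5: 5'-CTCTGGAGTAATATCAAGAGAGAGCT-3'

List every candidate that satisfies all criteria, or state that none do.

F1, F3, F4 and F5.

F1 (22 nt, A=5 T=7 G=4 C=6): longest run = 3 ✓; GC 10/22 = 45.5% ✓; 3' end GC has 2 G/C ✓ — passes.
F2 (21 nt, A=5 T=2 G=8 C=6): longest run = 2 ✓; GC 14/21 = 66.7%, outside 35.9–59.2% ✗; 3' end AG has 1 G/C ✓ — fails.
F3 (25 nt, A=8 T=6 G=4 C=7): longest run = 2 ✓; GC 11/25 = 44.0% ✓; 3' end GC has 2 G/C ✓ — passes.
F4 (21 nt, A=6 T=6 G=6 C=3): longest run = 3 ✓; GC 9/21 = 42.9% ✓; 3' end GA has 1 G/C ✓ — passes.
F5 (26 nt, A=9 T=6 G=7 C=4): longest run = 2 ✓; GC 11/26 = 42.3% ✓; 3' end CT has 1 G/C ✓ — passes.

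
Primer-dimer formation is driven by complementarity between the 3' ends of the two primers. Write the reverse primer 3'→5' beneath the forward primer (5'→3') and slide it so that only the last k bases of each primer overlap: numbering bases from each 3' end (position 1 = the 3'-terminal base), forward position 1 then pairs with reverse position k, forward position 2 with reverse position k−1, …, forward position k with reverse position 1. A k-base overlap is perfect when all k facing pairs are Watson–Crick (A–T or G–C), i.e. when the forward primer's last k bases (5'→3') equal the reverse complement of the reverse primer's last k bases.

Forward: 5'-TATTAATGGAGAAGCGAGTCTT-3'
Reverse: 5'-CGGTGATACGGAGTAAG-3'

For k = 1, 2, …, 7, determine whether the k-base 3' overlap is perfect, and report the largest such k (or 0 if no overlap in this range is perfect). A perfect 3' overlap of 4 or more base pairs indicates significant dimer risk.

Longest perfect overlap: 3 complementary base pairs; below the dimer-risk threshold (threshold 4).

Last 7 bases (5'→3') — forward …GAGTCTT, reverse …GAGTAAG.
Reverse complement of the reverse primer's last 7 bases: CTTACTC; its first k bases are the reverse complement of the reverse primer's last k bases, so a perfect k-base overlap needs the forward primer's last k bases to equal them.
Comparing (forward last k vs required): k=1: T vs C ✗; k=2: TT vs CT ✗; k=3: CTT vs CTT ✓; k=4: TCTT vs CTTA ✗; k=5: GTCTT vs CTTAC ✗; k=6: AGTCTT vs CTTACT ✗; k=7: GAGTCTT vs CTTACTC ✗.
Only k = 3 is perfect, so the longest perfect 3' overlap is 3.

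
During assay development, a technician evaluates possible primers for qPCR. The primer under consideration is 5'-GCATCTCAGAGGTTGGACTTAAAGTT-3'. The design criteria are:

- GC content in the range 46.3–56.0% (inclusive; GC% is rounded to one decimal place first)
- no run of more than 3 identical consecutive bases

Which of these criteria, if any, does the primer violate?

Fails: GC content.

Base counts: A=7, T=8, G=7, C=4 (length 26).
GC content: GC 11/26 = 42.3%, outside 46.3–56.0% ✗
homopolymer run: longest run = 3 ✓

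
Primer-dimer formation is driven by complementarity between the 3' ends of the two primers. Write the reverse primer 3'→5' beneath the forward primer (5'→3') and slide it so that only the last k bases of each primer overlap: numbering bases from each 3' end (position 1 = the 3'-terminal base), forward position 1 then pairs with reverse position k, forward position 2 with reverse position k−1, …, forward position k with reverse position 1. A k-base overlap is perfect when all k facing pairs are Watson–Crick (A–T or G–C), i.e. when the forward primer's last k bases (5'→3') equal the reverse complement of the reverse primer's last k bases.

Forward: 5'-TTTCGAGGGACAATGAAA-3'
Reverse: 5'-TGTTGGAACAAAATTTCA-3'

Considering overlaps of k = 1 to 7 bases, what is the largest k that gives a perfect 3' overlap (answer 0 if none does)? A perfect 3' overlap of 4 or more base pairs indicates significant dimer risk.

Longest perfect overlap: 5 complementary base pairs; significant dimer risk (threshold 4).

Last 7 bases (5'→3') — forward …AATGAAA, reverse …AATTTCA.
Reverse complement of the reverse primer's last 7 bases: TGAAATT; its first k bases are the reverse complement of the reverse primer's last k bases, so a perfect k-base overlap needs the forward primer's last k bases to equal them.
Comparing (forward last k vs required): k=1: A vs T ✗; k=2: AA vs TG ✗; k=3: AAA vs TGA ✗; k=4: GAAA vs TGAA ✗; k=5: TGAAA vs TGAAA ✓; k=6: ATGAAA vs TGAAAT ✗; k=7: AATGAAA vs TGAAATT ✗.
Only k = 5 is perfect, so the longest perfect 3' overlap is 5.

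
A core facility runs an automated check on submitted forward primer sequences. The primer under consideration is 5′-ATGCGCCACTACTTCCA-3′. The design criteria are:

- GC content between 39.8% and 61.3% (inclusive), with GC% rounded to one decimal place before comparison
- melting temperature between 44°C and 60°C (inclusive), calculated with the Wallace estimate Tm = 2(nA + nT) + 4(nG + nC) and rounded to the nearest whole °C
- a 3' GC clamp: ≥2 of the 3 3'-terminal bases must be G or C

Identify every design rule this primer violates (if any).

Base counts: A=4, T=4, G=2, C=7 (length 17).
GC content: GC 9/17 = 52.9% ✓
Tm: Tm = 2·8 + 4·9 = 52°C ✓
GC clamp: 3' end CCA has 2 G/C ✓

Meets all criteria.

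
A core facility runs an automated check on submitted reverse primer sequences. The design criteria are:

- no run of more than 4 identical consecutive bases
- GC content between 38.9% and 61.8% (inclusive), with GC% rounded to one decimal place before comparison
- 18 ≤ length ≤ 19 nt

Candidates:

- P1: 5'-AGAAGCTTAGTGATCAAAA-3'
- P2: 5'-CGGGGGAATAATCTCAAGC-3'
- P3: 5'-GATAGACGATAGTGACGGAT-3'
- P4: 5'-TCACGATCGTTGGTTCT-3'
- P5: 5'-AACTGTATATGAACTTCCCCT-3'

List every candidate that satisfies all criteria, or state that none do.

P1 (19 nt, A=9 T=4 G=4 C=2): longest run = 4 ✓; GC 6/19 = 31.6%, outside 38.9–61.8% ✗; length 19 ✓ — fails.
P2 (19 nt, A=6 T=3 G=6 C=4): longest run = 5, exceeds 4 ✗; GC 10/19 = 52.6% ✓; length 19 ✓ — fails.
P3 (20 nt, A=7 T=4 G=7 C=2): longest run = 2 ✓; GC 9/20 = 45.0% ✓; length 20, outside 18–19 ✗ — fails.
P4 (17 nt, A=2 T=7 G=4 C=4): longest run = 2 ✓; GC 8/17 = 47.1% ✓; length 17, outside 18–19 ✗ — fails.
P5 (21 nt, A=6 T=7 G=2 C=6): longest run = 4 ✓; GC 8/21 = 38.1%, outside 38.9–61.8% ✗; length 21, outside 18–19 ✗ — fails.

None of the candidates satisfy all criteria.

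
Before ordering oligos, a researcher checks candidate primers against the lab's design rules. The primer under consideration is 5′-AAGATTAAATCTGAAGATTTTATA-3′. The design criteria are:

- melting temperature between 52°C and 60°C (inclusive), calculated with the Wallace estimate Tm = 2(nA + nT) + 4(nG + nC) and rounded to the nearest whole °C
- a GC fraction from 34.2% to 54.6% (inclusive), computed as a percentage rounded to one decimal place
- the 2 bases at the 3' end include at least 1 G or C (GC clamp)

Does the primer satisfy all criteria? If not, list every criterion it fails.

Base counts: A=11, T=9, G=3, C=1 (length 24).
Tm: Tm = 2·20 + 4·4 = 56°C ✓
GC content: GC 4/24 = 16.7%, outside 34.2–54.6% ✗
GC clamp: 3' end TA has 0 G/C, need ≥1 ✗

Fails: GC content, GC clamp.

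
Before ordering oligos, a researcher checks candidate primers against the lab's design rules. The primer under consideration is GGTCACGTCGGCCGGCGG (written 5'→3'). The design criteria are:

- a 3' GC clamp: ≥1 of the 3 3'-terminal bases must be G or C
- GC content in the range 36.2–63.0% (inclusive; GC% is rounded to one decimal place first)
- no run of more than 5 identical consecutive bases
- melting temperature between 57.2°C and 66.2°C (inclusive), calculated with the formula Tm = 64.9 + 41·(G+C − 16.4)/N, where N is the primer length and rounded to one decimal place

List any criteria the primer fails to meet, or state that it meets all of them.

Fails: GC content.

Base counts: A=1, T=2, G=9, C=6 (length 18).
GC clamp: 3' end CGG has 3 G/C ✓
GC content: GC 15/18 = 83.3%, outside 36.2–63.0% ✗
homopolymer run: longest run = 2 ✓
Tm: Tm = 64.9 + 41·(15 − 16.4)/18 = 61.7°C ✓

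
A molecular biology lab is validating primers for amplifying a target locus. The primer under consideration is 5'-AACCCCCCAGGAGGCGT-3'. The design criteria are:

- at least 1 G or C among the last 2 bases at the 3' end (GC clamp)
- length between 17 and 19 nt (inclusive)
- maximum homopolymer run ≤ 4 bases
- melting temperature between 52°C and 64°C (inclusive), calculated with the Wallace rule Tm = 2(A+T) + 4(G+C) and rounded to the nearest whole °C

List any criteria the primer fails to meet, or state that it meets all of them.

Base counts: A=4, T=1, G=5, C=7 (length 17).
GC clamp: 3' end GT has 1 G/C ✓
length: length 17 ✓
homopolymer run: longest run = 6, exceeds 4 ✗
Tm: Tm = 2·5 + 4·12 = 58°C ✓

Fails: homopolymer run.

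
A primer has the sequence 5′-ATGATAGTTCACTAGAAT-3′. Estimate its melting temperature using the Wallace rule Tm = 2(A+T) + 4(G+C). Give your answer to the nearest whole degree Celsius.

46°C

Base counts: A=7, T=6, G=3, C=2 (length 18).
Tm = 2·(7+6) + 4·(3+2) = 2·13 + 4·5 = 26 + 20 = 46°C.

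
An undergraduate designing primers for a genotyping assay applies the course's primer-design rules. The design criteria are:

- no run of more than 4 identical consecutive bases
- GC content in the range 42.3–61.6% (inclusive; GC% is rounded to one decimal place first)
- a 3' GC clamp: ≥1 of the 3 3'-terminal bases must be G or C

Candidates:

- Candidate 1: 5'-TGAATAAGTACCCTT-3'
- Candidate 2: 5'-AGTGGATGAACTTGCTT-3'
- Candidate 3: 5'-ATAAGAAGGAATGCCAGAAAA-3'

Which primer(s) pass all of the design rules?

Candidate 1 (15 nt, A=5 T=5 G=2 C=3): longest run = 3 ✓; GC 5/15 = 33.3%, outside 42.3–61.6% ✗; 3' end CTT has 1 G/C ✓ — fails.
Candidate 2 (17 nt, A=4 T=6 G=5 C=2): longest run = 2 ✓; GC 7/17 = 41.2%, outside 42.3–61.6% ✗; 3' end CTT has 1 G/C ✓ — fails.
Candidate 3 (21 nt, A=12 T=2 G=5 C=2): longest run = 4 ✓; GC 7/21 = 33.3%, outside 42.3–61.6% ✗; 3' end AAA has 0 G/C, need ≥1 ✗ — fails.

None of the candidates satisfy all criteria.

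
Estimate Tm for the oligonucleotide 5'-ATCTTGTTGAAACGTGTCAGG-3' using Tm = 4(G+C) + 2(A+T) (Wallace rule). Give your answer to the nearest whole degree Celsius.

60°C

Base counts: A=5, T=7, G=6, C=3 (length 21).
Tm = 2·(5+7) + 4·(6+3) = 2·12 + 4·9 = 24 + 36 = 60°C.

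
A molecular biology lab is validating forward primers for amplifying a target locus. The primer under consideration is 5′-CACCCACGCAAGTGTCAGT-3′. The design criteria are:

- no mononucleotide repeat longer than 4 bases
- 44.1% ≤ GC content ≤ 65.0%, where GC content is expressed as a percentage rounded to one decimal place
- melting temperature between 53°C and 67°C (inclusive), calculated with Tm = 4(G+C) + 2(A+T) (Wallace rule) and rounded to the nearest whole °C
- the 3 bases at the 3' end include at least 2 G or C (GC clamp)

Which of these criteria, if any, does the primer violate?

Fails: GC clamp.

Base counts: A=5, T=3, G=4, C=7 (length 19).
homopolymer run: longest run = 3 ✓
GC content: GC 11/19 = 57.9% ✓
Tm: Tm = 2·8 + 4·11 = 60°C ✓
GC clamp: 3' end AGT has 1 G/C, need ≥2 ✗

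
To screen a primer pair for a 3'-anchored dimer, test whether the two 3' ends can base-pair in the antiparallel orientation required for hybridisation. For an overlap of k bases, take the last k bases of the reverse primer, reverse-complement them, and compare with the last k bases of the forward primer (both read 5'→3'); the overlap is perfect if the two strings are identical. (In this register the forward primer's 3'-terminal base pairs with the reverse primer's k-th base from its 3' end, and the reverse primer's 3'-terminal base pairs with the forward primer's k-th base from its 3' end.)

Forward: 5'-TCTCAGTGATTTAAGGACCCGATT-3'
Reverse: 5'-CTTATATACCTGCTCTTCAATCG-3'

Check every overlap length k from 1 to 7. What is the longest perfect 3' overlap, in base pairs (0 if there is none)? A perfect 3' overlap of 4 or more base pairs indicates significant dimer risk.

Last 7 bases (5'→3') — forward …CCCGATT, reverse …TCAATCG.
Reverse complement of the reverse primer's last 7 bases: CGATTGA; its first k bases are the reverse complement of the reverse primer's last k bases, so a perfect k-base overlap needs the forward primer's last k bases to equal them.
Comparing (forward last k vs required): k=1: T vs C ✗; k=2: TT vs CG ✗; k=3: ATT vs CGA ✗; k=4: GATT vs CGAT ✗; k=5: CGATT vs CGATT ✓; k=6: CCGATT vs CGATTG ✗; k=7: CCCGATT vs CGATTGA ✗.
Only k = 5 is perfect, so the longest perfect 3' overlap is 5.

Longest perfect overlap: 5 complementary base pairs; significant dimer risk (threshold 4).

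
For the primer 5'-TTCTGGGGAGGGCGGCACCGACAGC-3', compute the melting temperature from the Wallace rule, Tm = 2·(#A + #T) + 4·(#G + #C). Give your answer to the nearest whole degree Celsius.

Base counts: A=4, T=3, G=11, C=7 (length 25).
Tm = 2·(4+3) + 4·(11+7) = 2·7 + 4·18 = 14 + 72 = 86°C.

86°C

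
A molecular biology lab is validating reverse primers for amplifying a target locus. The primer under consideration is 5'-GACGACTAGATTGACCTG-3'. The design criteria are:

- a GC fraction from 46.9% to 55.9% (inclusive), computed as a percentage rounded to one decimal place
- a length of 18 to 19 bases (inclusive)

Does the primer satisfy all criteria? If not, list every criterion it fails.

Meets all criteria.

Base counts: A=5, T=4, G=5, C=4 (length 18).
GC content: GC 9/18 = 50.0% ✓
length: length 18 ✓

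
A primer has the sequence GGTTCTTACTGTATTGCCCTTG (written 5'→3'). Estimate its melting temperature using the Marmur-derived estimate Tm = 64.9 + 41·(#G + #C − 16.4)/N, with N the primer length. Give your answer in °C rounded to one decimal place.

53.0°C

Base counts: A=2, T=10, G=5, C=5; G+C = 10, N = 22.
Tm = 64.9 + 41·(10 − 16.4)/22 = 64.9 + -262.40/22 = 53.0°C.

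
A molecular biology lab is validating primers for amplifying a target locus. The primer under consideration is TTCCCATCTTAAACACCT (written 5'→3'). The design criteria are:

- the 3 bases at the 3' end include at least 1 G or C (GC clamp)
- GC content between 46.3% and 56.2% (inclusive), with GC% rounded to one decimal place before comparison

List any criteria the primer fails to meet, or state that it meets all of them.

Base counts: A=5, T=6, G=0, C=7 (length 18).
GC clamp: 3' end CCT has 2 G/C ✓
GC content: GC 7/18 = 38.9%, outside 46.3–56.2% ✗

Fails: GC content.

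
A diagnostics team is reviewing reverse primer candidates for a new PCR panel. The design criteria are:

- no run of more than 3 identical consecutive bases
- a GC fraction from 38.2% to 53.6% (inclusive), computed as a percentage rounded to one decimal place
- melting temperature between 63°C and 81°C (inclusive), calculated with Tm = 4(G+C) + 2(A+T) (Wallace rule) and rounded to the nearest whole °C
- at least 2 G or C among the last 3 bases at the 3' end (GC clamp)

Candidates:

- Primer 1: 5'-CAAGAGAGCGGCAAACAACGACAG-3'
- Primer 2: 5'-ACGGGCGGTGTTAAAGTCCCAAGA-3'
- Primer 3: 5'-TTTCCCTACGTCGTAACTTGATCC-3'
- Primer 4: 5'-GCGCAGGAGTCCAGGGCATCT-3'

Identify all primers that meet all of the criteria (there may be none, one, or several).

Primer 1 (24 nt, A=11 T=0 G=7 C=6): longest run = 3 ✓; GC 13/24 = 54.2%, outside 38.2–53.6% ✗; Tm = 2·11 + 4·13 = 74°C ✓; 3' end CAG has 2 G/C ✓ — fails.
Primer 2 (24 nt, A=7 T=4 G=8 C=5): longest run = 3 ✓; GC 13/24 = 54.2%, outside 38.2–53.6% ✗; Tm = 2·11 + 4·13 = 74°C ✓; 3' end AGA has 1 G/C, need ≥2 ✗ — fails.
Primer 3 (24 nt, A=4 T=9 G=3 C=8): longest run = 3 ✓; GC 11/24 = 45.8% ✓; Tm = 2·13 + 4·11 = 70°C ✓; 3' end TCC has 2 G/C ✓ — passes.
Primer 4 (21 nt, A=4 T=3 G=8 C=6): longest run = 3 ✓; GC 14/21 = 66.7%, outside 38.2–53.6% ✗; Tm = 2·7 + 4·14 = 70°C ✓; 3' end TCT has 1 G/C, need ≥2 ✗ — fails.

Primer 3 only.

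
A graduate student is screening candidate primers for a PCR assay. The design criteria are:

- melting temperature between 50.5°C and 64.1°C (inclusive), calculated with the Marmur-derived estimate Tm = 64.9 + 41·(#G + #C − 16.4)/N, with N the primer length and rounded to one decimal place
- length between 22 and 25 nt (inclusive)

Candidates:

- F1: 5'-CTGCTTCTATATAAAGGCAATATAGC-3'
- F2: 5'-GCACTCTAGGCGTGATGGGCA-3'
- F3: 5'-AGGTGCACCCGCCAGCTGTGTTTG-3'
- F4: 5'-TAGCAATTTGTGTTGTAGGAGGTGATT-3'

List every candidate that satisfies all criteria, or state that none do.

F1 (26 nt, A=9 T=8 G=4 C=5): Tm = 64.9 + 41·(9 − 16.4)/26 = 53.2°C ✓; length 26, outside 22–25 ✗ — fails.
F2 (21 nt, A=4 T=4 G=8 C=5): Tm = 64.9 + 41·(13 − 16.4)/21 = 58.3°C ✓; length 21, outside 22–25 ✗ — fails.
F3 (24 nt, A=3 T=6 G=8 C=7): Tm = 64.9 + 41·(15 − 16.4)/24 = 62.5°C ✓; length 24 ✓ — passes.
F4 (27 nt, A=6 T=11 G=9 C=1): Tm = 64.9 + 41·(10 − 16.4)/27 = 55.2°C ✓; length 27, outside 22–25 ✗ — fails.

F3 only.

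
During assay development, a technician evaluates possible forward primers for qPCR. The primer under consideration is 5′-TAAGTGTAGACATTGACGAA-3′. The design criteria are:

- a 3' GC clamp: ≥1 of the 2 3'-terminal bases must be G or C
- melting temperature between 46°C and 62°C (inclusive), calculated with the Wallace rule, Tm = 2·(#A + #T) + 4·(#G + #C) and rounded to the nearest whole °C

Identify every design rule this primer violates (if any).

Fails: GC clamp.

Base counts: A=8, T=5, G=5, C=2 (length 20).
GC clamp: 3' end AA has 0 G/C, need ≥1 ✗
Tm: Tm = 2·13 + 4·7 = 54°C ✓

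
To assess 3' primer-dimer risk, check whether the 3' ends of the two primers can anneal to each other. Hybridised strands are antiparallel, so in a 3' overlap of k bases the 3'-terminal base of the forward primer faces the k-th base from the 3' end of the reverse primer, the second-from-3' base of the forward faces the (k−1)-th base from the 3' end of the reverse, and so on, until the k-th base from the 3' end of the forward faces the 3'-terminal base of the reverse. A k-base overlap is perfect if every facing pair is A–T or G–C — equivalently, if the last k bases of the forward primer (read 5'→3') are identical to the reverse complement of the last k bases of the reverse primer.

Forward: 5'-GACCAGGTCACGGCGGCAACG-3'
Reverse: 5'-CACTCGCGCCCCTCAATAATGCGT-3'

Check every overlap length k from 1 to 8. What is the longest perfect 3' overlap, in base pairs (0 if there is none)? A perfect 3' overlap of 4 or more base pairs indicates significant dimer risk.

Longest perfect overlap: 3 complementary base pairs; below the dimer-risk threshold (threshold 4).

Last 8 bases (5'→3') — forward …CGGCAACG, reverse …TAATGCGT.
Reverse complement of the reverse primer's last 8 bases: ACGCATTA; its first k bases are the reverse complement of the reverse primer's last k bases, so a perfect k-base overlap needs the forward primer's last k bases to equal them.
Comparing (forward last k vs required): k=1: G vs A ✗; k=2: CG vs AC ✗; k=3: ACG vs ACG ✓; k=4: AACG vs ACGC ✗; k=5: CAACG vs ACGCA ✗; k=6: GCAACG vs ACGCAT ✗; k=7: GGCAACG vs ACGCATT ✗; k=8: CGGCAACG vs ACGCATTA ✗.
Only k = 3 is perfect, so the longest perfect 3' overlap is 3.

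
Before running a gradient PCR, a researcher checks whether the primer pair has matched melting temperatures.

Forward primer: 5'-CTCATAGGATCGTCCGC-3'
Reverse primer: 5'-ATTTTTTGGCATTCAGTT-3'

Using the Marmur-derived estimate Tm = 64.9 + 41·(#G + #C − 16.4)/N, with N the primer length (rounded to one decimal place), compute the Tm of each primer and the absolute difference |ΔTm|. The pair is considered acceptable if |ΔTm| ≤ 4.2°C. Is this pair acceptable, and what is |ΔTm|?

|ΔTm| = 10.6°C; the pair is not acceptable.

Forward: G+C = 10, N = 17 → Tm = 64.9 + 41·(10 − 16.4)/17 = 49.5°C.
Reverse: G+C = 5, N = 18 → Tm = 64.9 + 41·(5 − 16.4)/18 = 38.9°C.
|ΔTm| = |49.5 − 38.9| = 10.6°C, > 4.2°C.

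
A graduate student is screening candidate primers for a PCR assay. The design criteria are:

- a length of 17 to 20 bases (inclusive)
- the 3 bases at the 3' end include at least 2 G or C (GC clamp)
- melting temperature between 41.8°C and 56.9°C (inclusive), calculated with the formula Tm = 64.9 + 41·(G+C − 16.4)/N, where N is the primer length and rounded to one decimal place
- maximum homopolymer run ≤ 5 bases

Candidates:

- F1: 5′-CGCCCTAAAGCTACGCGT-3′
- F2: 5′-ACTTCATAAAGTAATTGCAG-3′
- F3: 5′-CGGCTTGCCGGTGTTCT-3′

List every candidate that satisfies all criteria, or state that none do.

F1 (18 nt, A=4 T=3 G=4 C=7): length 18 ✓; 3' end CGT has 2 G/C ✓; Tm = 64.9 + 41·(11 − 16.4)/18 = 52.6°C ✓; longest run = 3 ✓ — passes.
F2 (20 nt, A=8 T=6 G=3 C=3): length 20 ✓; 3' end CAG has 2 G/C ✓; Tm = 64.9 + 41·(6 − 16.4)/20 = 43.6°C ✓; longest run = 3 ✓ — passes.
F3 (17 nt, A=0 T=6 G=6 C=5): length 17 ✓; 3' end TCT has 1 G/C, need ≥2 ✗; Tm = 64.9 + 41·(11 − 16.4)/17 = 51.9°C ✓; longest run = 2 ✓ — fails.

F1 and F2.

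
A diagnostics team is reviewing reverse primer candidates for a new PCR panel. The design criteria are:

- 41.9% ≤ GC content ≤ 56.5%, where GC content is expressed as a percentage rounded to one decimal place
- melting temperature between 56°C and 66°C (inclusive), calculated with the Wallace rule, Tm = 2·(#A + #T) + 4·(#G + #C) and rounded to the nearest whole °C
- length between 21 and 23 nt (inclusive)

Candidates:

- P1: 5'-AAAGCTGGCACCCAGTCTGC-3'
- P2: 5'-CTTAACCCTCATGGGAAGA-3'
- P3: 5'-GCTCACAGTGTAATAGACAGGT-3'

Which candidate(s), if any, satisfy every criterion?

P1 (20 nt, A=5 T=3 G=5 C=7): GC 12/20 = 60.0%, outside 41.9–56.5% ✗; Tm = 2·8 + 4·12 = 64°C ✓; length 20, outside 21–23 ✗ — fails.
P2 (19 nt, A=6 T=4 G=4 C=5): GC 9/19 = 47.4% ✓; Tm = 2·10 + 4·9 = 56°C ✓; length 19, outside 21–23 ✗ — fails.
P3 (22 nt, A=7 T=5 G=6 C=4): GC 10/22 = 45.5% ✓; Tm = 2·12 + 4·10 = 64°C ✓; length 22 ✓ — passes.

P3 only.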